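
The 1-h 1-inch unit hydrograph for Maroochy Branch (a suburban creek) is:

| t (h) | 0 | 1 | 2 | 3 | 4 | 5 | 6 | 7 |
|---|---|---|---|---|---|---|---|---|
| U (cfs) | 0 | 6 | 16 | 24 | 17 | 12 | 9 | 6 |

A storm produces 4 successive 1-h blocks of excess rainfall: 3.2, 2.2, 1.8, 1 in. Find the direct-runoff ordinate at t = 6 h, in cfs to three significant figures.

Q ≈ 110 cfs

By discrete convolution, Q_j = Σ (P_i / 1 in) · U_{j−i}.
At t = 6 h (j=6): Q = (3.2/1)·9 + (2.2/1)·12 + (1.8/1)·17 + (1/1)·24 = 110 cfs.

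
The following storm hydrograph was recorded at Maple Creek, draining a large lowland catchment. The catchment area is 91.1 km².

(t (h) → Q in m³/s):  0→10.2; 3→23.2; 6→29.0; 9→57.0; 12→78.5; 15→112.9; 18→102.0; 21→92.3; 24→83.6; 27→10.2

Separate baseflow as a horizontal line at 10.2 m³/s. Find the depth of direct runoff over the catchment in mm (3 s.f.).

d ≈ 58.9 mm

Direct runoff: 0.0, 13.0, 18.8, 46.8, 68.3, 102.7, 91.8, 82.1, 73.4, 0.0 m³/s; ΣQ_DR = 496.9 m³/s.
V = ΣQ_DR · Δt = 496.9 × 10800 s = 5.367 × 10^6 m³.
Over A = 91.1 km², depth = V / A = 58.9 mm.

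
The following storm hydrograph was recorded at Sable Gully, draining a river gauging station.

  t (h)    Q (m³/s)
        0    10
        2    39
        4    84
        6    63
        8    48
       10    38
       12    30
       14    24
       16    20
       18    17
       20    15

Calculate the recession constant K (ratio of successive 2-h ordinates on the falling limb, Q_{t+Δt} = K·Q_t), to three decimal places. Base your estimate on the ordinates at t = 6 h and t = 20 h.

K ≈ 0.815

Using the recession-limb readings at t = 6 h and t = 20 h: Q falls from 63 to 15 m³/s over 7 intervals.
K = (Q₂/Q₁)^(1/7) = (15/63)^(1/7) = 0.815.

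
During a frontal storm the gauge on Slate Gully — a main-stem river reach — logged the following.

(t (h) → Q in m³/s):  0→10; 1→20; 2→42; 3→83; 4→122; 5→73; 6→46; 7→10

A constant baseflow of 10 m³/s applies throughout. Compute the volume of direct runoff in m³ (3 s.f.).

V ≈ 1.17 × 10^6 m³

Direct-runoff ordinates (Q − Q_b): 0.0, 10.0, 32.0, 73.0, 112.0, 63.0, 36.0, 0.0 m³/s.
ΣQ_DR = 326.0 m³/s.
With Δt = 1 h = 3600 s, V = ΣQ_DR · Δt = 326.0 × 3600 = 1.17 × 10^6 m³.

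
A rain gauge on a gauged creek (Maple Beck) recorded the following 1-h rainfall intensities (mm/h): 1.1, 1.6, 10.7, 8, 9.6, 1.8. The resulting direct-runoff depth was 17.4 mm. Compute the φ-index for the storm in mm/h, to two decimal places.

Only the 3 blocks with intensity above φ contribute runoff: 10.7, 8, 9.6 mm/h.
Σ(I−φ)·Δt = d  ⇒  (10.7+8+9.6 − 3φ)·1 = 17.4
φ = (28.30 − 17.4/1) / 3 = 3.63 mm/h.

φ ≈ 3.63 mm/h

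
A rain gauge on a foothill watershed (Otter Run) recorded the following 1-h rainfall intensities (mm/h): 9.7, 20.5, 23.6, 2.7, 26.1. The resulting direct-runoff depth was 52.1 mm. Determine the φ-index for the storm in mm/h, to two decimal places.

Only the 4 blocks with intensity above φ contribute runoff: 9.7, 20.5, 23.6, 26.1 mm/h.
Σ(I−φ)·Δt = d  ⇒  (9.7+20.5+23.6+26.1 − 4φ)·1 = 52.1
φ = (79.90 − 52.1/1) / 4 = 6.95 mm/h.

φ ≈ 6.95 mm/h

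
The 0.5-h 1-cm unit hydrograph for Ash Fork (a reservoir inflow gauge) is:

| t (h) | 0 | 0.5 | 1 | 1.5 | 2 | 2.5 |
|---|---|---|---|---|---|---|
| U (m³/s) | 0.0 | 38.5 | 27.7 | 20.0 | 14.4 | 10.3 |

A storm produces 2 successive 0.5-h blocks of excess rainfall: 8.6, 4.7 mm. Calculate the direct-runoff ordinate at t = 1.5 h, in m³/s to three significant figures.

Q ≈ 30.2 m³/s

By discrete convolution, Q_j = Σ (P_i / 10 mm) · U_{j−i}.
At t = 1.5 h (j=3): Q = (8.6/10)·20.0 + (4.7/10)·27.7 = 30.2 m³/s.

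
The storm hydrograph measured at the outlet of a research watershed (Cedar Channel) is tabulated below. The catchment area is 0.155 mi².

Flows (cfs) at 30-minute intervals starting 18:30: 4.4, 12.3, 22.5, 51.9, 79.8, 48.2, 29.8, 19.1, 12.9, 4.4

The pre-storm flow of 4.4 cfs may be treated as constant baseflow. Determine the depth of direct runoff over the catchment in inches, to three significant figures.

d ≈ 1.21 in

Direct runoff: 0.0, 7.9, 18.1, 47.5, 75.4, 43.8, 25.4, 14.7, 8.5, 0.0 cfs; ΣQ_DR = 241.3 cfs.
V = ΣQ_DR · Δt = 241.3 × 1800 s = 4.343 × 10^5 ft³.
Over A = 0.155 mi², depth = V / A = 1.21 in.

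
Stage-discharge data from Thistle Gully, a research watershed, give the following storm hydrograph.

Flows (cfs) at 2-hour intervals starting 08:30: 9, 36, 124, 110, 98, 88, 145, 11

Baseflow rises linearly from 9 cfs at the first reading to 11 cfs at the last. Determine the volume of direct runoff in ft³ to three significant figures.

Direct-runoff ordinates (Q − Q_b): 0.00, 26.71, 114.43, 100.14, 87.86, 77.57, 134.29, 0.00 cfs.
ΣQ_DR = 541.0 cfs.
With Δt = 2 h = 7200 s, V = ΣQ_DR · Δt = 541.0 × 7200 = 3.90 × 10^6 ft³.

V ≈ 3.90 × 10^6 ft³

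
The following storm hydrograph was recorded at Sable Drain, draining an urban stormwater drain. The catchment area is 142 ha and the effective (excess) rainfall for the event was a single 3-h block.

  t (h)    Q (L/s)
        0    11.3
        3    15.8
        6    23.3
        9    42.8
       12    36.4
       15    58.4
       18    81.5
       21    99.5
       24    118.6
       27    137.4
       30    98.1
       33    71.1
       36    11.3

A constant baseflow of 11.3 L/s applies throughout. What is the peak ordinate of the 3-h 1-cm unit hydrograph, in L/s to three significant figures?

Direct runoff: 0.0, 4.5, 12.0, 31.5, 25.1, 47.1, 70.2, 88.2, 107.3, 126.1, 86.8, 59.8, 0.0 L/s; ΣQ_DR = 658.6 L/s, peak = 126.1 L/s.
Runoff depth d = ΣQ_DR·Δt / A = 658.6 × 10800 / (142 ha) = 5.009 mm.
The 1-cm UH is the DRH scaled by (10 mm)/d, so U_p = 126.1 × 10/5.009 = 252 L/s.

U_p ≈ 252 L/s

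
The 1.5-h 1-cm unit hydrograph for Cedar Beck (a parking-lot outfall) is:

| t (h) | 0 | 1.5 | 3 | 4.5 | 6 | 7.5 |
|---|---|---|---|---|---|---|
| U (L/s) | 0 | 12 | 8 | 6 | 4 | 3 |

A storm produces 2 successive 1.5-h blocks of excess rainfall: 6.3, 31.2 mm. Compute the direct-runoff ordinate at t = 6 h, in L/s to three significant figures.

By discrete convolution, Q_j = Σ (P_i / 10 mm) · U_{j−i}.
At t = 6 h (j=4): Q = (6.3/10)·4 + (31.2/10)·6 = 21.2 L/s.

Q ≈ 21.2 L/s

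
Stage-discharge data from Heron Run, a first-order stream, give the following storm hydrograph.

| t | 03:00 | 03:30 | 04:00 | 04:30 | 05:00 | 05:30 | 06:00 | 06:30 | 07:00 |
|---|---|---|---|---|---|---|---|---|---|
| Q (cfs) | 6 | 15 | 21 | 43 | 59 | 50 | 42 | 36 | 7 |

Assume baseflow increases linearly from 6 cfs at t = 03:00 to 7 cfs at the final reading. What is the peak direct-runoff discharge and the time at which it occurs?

Q_p = 52.50 cfs at t = 05:00

Subtracting baseflow gives direct-runoff ordinates: 0.00, 8.88, 14.75, 36.62, 52.50, 43.38, 35.25, 29.12, 0.00 cfs.
The maximum is 52.50 cfs, occurring at the reading for t = 05:00.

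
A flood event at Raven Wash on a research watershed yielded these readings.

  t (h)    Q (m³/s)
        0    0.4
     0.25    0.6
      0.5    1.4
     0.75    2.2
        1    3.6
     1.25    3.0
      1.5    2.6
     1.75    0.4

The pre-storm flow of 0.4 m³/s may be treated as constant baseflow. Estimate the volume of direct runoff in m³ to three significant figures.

V ≈ 9900 m³

Direct-runoff ordinates (Q − Q_b): 0.0, 0.2, 1.0, 1.8, 3.2, 2.6, 2.2, 0.0 m³/s.
ΣQ_DR = 11.00 m³/s.
With Δt = 0.25 h = 900 s, V = ΣQ_DR · Δt = 11.00 × 900 = 9900 m³.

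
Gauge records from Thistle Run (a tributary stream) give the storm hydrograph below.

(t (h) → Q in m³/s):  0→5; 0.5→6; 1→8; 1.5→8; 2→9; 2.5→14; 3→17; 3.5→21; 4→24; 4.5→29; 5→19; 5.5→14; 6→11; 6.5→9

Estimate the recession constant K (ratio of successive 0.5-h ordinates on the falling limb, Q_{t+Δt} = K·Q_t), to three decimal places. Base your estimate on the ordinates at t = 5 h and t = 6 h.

K ≈ 0.761

Using the recession-limb readings at t = 5 h and t = 6 h: Q falls from 19 to 11 m³/s over 2 intervals.
K = (Q₂/Q₁)^(1/2) = (11/19)^(1/2) = 0.761.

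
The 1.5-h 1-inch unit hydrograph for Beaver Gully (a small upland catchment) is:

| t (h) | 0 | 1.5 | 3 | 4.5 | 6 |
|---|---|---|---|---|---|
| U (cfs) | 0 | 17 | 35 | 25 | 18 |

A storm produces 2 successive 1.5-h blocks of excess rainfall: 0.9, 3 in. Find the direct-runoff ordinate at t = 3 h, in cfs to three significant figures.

By discrete convolution, Q_j = Σ (P_i / 1 in) · U_{j−i}.
At t = 3 h (j=2): Q = (0.9/1)·35 + (3/1)·17 = 82.5 cfs.

Q ≈ 82.5 cfs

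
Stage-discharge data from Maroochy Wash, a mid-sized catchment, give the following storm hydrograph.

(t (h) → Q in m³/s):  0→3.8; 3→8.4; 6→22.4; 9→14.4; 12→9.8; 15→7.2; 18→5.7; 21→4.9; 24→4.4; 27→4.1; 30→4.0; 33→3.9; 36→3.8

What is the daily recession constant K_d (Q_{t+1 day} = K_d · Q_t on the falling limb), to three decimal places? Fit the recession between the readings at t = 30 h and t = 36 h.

K_d ≈ 0.815

Between t = 30 h and t = 36 h the flow falls from 4.0 to 3.8 m³/s over 2×3 h = 6 h.
Per-interval ratio K = (3.8/4.0)^(1/2) = 0.9747; K_d = K^(24/3) = 0.815.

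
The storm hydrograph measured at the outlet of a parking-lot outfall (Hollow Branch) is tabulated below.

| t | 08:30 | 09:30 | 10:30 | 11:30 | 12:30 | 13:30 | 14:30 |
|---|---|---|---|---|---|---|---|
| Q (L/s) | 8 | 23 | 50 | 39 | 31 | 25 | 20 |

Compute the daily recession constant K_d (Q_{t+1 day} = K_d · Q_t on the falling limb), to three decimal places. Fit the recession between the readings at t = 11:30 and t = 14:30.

K_d ≈ 0.005

Between t = 11:30 and t = 14:30 the flow falls from 39 to 20 L/s over 3×1 h = 3 h.
Per-interval ratio K = (20/39)^(1/3) = 0.8004; K_d = K^(24/1) = 0.005.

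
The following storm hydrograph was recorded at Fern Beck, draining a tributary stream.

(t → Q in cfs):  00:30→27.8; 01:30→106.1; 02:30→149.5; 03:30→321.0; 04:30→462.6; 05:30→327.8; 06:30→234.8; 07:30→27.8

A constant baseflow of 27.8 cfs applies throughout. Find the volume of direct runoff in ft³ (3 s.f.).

V ≈ 5.17 × 10^6 ft³

Direct-runoff ordinates (Q − Q_b): 0.0, 78.3, 121.7, 293.2, 434.8, 300.0, 207.0, 0.0 cfs.
ΣQ_DR = 1435 cfs.
With Δt = 1 h = 3600 s, V = ΣQ_DR · Δt = 1435 × 3600 = 5.17 × 10^6 ft³.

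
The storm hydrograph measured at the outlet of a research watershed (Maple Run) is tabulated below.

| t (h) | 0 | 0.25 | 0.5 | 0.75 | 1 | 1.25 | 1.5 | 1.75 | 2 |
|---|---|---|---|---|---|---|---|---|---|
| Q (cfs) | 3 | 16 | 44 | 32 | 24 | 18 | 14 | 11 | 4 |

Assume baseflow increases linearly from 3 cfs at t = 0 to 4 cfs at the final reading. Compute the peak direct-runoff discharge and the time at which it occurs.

Subtracting baseflow gives direct-runoff ordinates: 0.00, 12.88, 40.75, 28.62, 20.50, 14.38, 10.25, 7.12, 0.00 cfs.
The maximum is 40.75 cfs, occurring at the reading for t = 0.5 h.

Q_p = 40.75 cfs at t = 0.5 h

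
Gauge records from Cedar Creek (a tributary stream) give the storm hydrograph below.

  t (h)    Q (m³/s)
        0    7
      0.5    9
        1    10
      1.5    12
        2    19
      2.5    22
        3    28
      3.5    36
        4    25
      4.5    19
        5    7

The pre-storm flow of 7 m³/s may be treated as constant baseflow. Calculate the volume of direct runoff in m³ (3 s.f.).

V ≈ 2.11 × 10^5 m³

Direct-runoff ordinates (Q − Q_b): 0.0, 2.0, 3.0, 5.0, 12.0, 15.0, 21.0, 29.0, 18.0, 12.0, 0.0 m³/s.
ΣQ_DR = 117.0 m³/s.
With Δt = 0.5 h = 1800 s, V = ΣQ_DR · Δt = 117.0 × 1800 = 2.11 × 10^5 m³.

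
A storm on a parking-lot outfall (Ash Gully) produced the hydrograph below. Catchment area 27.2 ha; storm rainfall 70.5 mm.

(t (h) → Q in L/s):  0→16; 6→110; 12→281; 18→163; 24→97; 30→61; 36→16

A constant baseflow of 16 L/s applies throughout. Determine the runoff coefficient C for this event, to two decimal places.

C ≈ 0.71

ΣQ_DR = 632.0 L/s; V = ΣQ_DR·Δt = 1.365 × 10^7 L.
Runoff depth d = V / A = 50.19 mm.
C = d / P = 50.19 / 70.5 = 0.71.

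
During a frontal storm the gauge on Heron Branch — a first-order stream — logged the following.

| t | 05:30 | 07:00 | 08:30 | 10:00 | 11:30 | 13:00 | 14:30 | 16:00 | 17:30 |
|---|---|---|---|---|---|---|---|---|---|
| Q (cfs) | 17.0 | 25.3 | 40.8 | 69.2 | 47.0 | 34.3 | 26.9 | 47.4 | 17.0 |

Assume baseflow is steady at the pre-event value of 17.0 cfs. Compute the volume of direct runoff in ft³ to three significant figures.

Direct-runoff ordinates (Q − Q_b): 0.0, 8.3, 23.8, 52.2, 30.0, 17.3, 9.9, 30.4, 0.0 cfs.
ΣQ_DR = 171.9 cfs.
With Δt = 1.5 h = 5400 s, V = ΣQ_DR · Δt = 171.9 × 5400 = 9.28 × 10^5 ft³.

V ≈ 9.28 × 10^5 ft³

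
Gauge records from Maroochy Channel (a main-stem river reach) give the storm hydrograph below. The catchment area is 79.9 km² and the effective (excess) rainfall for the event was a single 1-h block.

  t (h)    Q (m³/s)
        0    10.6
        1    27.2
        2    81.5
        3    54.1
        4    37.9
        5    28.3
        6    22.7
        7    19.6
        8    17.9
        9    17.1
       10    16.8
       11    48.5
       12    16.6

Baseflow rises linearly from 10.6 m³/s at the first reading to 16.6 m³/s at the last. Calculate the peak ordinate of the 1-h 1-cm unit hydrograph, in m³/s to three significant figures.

U_p ≈ 69.9 m³/s

Direct runoff: 0.00, 16.10, 69.90, 42.00, 25.30, 15.20, 9.10, 5.50, 3.30, 2.00, 1.20, 32.40, 0.00 m³/s; ΣQ_DR = 222.0 m³/s, peak = 69.90 m³/s.
Runoff depth d = ΣQ_DR·Δt / A = 222.0 × 3600 / (79.9 km²) = 10.00 mm.
The 1-cm UH is the DRH scaled by (10 mm)/d, so U_p = 69.90 × 10/10.00 = 69.9 m³/s.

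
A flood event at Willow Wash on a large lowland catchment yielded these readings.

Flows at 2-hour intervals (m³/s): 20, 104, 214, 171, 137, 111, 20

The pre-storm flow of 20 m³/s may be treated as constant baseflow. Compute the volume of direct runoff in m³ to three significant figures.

V ≈ 4.59 × 10^6 m³

Direct-runoff ordinates (Q − Q_b): 0.0, 84.0, 194.0, 151.0, 117.0, 91.0, 0.0 m³/s.
ΣQ_DR = 637.0 m³/s.
With Δt = 2 h = 7200 s, V = ΣQ_DR · Δt = 637.0 × 7200 = 4.59 × 10^6 m³.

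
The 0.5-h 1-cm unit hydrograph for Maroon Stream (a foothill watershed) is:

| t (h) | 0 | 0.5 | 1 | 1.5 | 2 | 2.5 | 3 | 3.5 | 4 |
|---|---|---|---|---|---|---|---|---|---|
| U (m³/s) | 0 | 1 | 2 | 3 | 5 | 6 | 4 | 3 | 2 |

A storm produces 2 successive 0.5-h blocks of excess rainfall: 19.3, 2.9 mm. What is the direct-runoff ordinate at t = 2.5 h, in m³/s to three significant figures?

By discrete convolution, Q_j = Σ (P_i / 10 mm) · U_{j−i}.
At t = 2.5 h (j=5): Q = (19.3/10)·6 + (2.9/10)·5 = 13.0 m³/s.

Q ≈ 13.0 m³/s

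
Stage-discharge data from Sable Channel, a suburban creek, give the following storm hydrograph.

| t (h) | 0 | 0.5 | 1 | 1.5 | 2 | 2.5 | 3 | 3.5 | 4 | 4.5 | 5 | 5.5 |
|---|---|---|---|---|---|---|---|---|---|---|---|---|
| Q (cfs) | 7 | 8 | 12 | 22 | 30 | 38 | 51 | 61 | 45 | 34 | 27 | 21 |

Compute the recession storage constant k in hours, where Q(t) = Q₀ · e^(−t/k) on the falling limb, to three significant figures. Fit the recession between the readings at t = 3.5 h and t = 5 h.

On the falling limb, Q drops from 61 to 27 cfs between t = 3.5 h and t = 5 h (Δt = 1.5 h).
k = −Δt / ln(Q₂/Q₁) = −1.5 / ln(27/61) = 1.84 h.

k ≈ 1.84 h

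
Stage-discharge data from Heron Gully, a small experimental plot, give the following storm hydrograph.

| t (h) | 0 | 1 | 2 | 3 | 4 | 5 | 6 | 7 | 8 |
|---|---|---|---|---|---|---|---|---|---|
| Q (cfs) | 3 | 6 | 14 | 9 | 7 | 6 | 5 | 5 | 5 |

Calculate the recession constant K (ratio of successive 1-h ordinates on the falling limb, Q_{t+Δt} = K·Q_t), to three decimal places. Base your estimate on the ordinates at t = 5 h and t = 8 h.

Using the recession-limb readings at t = 5 h and t = 8 h: Q falls from 6 to 5 cfs over 3 intervals.
K = (Q₂/Q₁)^(1/3) = (5/6)^(1/3) = 0.941.

K ≈ 0.941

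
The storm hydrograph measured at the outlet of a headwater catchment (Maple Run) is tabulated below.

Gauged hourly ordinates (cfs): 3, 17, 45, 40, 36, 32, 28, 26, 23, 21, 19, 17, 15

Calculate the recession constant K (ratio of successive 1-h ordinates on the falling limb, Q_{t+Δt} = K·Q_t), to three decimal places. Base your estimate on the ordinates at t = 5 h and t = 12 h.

K ≈ 0.897

Using the recession-limb readings at t = 5 h and t = 12 h: Q falls from 32 to 15 cfs over 7 intervals.
K = (Q₂/Q₁)^(1/7) = (15/32)^(1/7) = 0.897.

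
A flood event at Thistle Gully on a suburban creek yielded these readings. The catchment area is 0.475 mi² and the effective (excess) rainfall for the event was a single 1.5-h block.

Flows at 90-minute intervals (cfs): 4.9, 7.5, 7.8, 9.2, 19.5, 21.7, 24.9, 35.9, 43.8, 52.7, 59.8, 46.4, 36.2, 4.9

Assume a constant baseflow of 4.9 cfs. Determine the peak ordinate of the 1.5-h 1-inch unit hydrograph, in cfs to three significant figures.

U_p ≈ 36.6 cfs

Direct runoff: 0.0, 2.6, 2.9, 4.3, 14.6, 16.8, 20.0, 31.0, 38.9, 47.8, 54.9, 41.5, 31.3, 0.0 cfs; ΣQ_DR = 306.6 cfs, peak = 54.9 cfs.
Runoff depth d = ΣQ_DR·Δt / A = 306.6 × 5400 / (0.475 mi²) = 1.500 in.
The 1-inch UH is the DRH scaled by (1 in)/d, so U_p = 54.9 × 1/1.500 = 36.6 cfs.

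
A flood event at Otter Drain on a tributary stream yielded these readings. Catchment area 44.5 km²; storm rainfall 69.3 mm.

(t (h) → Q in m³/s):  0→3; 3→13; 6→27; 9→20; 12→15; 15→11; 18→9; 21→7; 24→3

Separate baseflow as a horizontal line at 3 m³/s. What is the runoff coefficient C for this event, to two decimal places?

ΣQ_DR = 81.00 m³/s; V = ΣQ_DR·Δt = 8.748 × 10^5 m³.
Runoff depth d = V / A = 19.66 mm.
C = d / P = 19.66 / 69.3 = 0.28.

C ≈ 0.28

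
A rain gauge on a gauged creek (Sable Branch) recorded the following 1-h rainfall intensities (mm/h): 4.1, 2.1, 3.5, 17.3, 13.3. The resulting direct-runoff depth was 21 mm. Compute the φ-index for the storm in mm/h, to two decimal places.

Only the 2 blocks with intensity above φ contribute runoff: 17.3, 13.3 mm/h.
Σ(I−φ)·Δt = d  ⇒  (17.3+13.3 − 2φ)·1 = 21
φ = (30.60 − 21/1) / 2 = 4.80 mm/h.

φ ≈ 4.80 mm/h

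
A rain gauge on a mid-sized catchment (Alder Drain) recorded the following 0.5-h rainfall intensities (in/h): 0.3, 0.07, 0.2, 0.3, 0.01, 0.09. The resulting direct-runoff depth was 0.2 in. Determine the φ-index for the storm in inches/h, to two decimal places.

Only the 3 blocks with intensity above φ contribute runoff: 0.3, 0.2, 0.3 in/h.
Σ(I−φ)·Δt = d  ⇒  (0.3+0.2+0.3 − 3φ)·0.5 = 0.2
φ = (0.8000 − 0.2/0.5) / 3 = 0.13 in/h.

φ ≈ 0.13 in/h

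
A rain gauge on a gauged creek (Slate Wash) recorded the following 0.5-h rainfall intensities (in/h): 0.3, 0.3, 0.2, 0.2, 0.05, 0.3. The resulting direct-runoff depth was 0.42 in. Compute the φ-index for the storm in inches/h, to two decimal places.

Only the 5 blocks with intensity above φ contribute runoff: 0.3, 0.3, 0.2, 0.2, 0.3 in/h.
Σ(I−φ)·Δt = d  ⇒  (0.3+0.3+0.2+0.2+0.3 − 5φ)·0.5 = 0.42
φ = (1.300 − 0.42/0.5) / 5 = 0.09 in/h.

φ ≈ 0.09 in/h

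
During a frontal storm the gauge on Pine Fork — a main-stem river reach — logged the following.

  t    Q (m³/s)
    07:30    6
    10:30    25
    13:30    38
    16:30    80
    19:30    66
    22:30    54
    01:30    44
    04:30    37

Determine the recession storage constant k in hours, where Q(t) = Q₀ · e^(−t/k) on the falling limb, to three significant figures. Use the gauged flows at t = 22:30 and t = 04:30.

On the falling limb, Q drops from 54 to 37 m³/s between t = 22:30 and t = 04:30 (Δt = 6 h).
k = −Δt / ln(Q₂/Q₁) = −6 / ln(37/54) = 15.9 h.

k ≈ 15.9 h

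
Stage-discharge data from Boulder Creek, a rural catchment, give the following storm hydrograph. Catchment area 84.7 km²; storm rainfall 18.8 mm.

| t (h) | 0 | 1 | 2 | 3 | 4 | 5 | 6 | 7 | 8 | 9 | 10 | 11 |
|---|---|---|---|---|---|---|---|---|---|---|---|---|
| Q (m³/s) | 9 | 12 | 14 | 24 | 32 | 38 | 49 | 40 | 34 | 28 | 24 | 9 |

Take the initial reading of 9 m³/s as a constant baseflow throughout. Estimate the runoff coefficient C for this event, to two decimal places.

ΣQ_DR = 205.0 m³/s; V = ΣQ_DR·Δt = 7.380 × 10^5 m³.
Runoff depth d = V / A = 8.713 mm.
C = d / P = 8.713 / 18.8 = 0.46.

C ≈ 0.46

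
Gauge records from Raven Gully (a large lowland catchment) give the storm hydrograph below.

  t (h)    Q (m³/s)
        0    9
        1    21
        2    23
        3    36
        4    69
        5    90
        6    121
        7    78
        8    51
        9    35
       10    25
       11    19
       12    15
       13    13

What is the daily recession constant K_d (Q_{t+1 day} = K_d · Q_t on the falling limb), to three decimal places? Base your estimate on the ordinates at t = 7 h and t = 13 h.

K_d ≈ 0.001

Between t = 7 h and t = 13 h the flow falls from 78 to 13 m³/s over 6×1 h = 6 h.
Per-interval ratio K = (13/78)^(1/6) = 0.7418; K_d = K^(24/1) = 0.001.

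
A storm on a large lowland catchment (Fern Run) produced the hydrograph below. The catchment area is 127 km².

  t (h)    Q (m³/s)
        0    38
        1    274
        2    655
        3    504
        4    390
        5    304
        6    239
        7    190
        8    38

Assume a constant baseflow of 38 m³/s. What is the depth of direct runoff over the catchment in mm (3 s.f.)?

Direct runoff: 0.0, 236.0, 617.0, 466.0, 352.0, 266.0, 201.0, 152.0, 0.0 m³/s; ΣQ_DR = 2290 m³/s.
V = ΣQ_DR · Δt = 2290 × 3600 s = 8.244 × 10^6 m³.
Over A = 127 km², depth = V / A = 64.9 mm.

d ≈ 64.9 mm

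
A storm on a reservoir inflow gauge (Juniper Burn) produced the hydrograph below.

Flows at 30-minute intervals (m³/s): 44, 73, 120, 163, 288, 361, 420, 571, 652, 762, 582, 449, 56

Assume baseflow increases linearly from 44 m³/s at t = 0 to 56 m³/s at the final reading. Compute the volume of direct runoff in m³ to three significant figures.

V ≈ 7.00 × 10^6 m³

Direct-runoff ordinates (Q − Q_b): 0.00, 28.00, 74.00, 116.00, 240.00, 312.00, 370.00, 520.00, 600.00, 709.00, 528.00, 394.00, 0.00 m³/s.
ΣQ_DR = 3891 m³/s.
With Δt = 0.5 h = 1800 s, V = ΣQ_DR · Δt = 3891 × 1800 = 7.00 × 10^6 m³.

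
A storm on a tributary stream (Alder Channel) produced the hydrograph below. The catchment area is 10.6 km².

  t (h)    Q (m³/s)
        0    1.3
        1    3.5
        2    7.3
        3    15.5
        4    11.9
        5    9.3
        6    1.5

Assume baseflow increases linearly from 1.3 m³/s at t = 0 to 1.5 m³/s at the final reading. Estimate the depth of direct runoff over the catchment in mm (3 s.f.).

d ≈ 13.8 mm

Direct runoff: 0.00, 2.17, 5.93, 14.10, 10.47, 7.83, 0.00 m³/s; ΣQ_DR = 40.50 m³/s.
V = ΣQ_DR · Δt = 40.50 × 3600 s = 1.458 × 10^5 m³.
Over A = 10.6 km², depth = V / A = 13.8 mm.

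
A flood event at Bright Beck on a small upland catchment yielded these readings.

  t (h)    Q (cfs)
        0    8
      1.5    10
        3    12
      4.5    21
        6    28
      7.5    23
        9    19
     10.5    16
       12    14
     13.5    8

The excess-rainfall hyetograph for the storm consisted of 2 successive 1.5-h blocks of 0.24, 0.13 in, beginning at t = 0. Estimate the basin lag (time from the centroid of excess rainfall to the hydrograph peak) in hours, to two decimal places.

t_L ≈ 4.72 h

Centroid of excess rainfall: t_c = Σ P_i·t̄_i / ΣP_i = 1.2770 h (block centres at 0.75, 2.25 h).
Hydrograph peak occurs at t = 6 h, so basin lag t_L = 6 − 1.2770 = 4.72 h.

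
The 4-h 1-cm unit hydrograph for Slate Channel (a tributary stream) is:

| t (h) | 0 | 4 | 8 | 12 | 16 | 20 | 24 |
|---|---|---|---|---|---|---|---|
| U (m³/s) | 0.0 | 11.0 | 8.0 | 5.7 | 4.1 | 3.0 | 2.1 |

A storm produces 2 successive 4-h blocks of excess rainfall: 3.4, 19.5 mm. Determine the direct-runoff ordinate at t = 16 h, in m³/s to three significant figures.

By discrete convolution, Q_j = Σ (P_i / 10 mm) · U_{j−i}.
At t = 16 h (j=4): Q = (3.4/10)·4.1 + (19.5/10)·5.7 = 12.5 m³/s.

Q ≈ 12.5 m³/s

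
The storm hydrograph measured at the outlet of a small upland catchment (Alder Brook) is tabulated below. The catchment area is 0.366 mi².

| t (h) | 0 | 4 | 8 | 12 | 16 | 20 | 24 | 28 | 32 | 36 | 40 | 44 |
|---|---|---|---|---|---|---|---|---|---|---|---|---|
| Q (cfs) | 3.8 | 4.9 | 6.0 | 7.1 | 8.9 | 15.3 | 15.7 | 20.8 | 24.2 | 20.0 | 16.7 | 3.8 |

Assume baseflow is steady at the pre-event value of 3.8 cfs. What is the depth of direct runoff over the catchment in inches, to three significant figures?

d ≈ 1.72 in

Direct runoff: 0.0, 1.1, 2.2, 3.3, 5.1, 11.5, 11.9, 17.0, 20.4, 16.2, 12.9, 0.0 cfs; ΣQ_DR = 101.6 cfs.
V = ΣQ_DR · Δt = 101.6 × 14400 s = 1.463 × 10^6 ft³.
Over A = 0.366 mi², depth = V / A = 1.72 in.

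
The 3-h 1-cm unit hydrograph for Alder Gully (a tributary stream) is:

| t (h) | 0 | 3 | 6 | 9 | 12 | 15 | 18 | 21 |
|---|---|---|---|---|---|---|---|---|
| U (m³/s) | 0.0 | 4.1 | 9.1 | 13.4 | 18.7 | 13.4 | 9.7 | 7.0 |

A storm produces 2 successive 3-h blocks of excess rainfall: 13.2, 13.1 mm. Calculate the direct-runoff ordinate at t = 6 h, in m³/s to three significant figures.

By discrete convolution, Q_j = Σ (P_i / 10 mm) · U_{j−i}.
At t = 6 h (j=2): Q = (13.2/10)·9.1 + (13.1/10)·4.1 = 17.4 m³/s.

Q ≈ 17.4 m³/s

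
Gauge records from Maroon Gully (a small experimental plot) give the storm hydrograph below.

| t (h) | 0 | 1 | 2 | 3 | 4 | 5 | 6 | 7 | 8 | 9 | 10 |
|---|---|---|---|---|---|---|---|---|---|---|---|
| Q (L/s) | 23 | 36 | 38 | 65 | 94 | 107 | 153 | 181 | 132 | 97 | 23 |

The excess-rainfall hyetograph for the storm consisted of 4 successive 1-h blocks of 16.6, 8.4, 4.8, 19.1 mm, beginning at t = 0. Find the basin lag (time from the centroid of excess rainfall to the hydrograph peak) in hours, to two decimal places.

t_L ≈ 4.96 h

Centroid of excess rainfall: t_c = Σ P_i·t̄_i / ΣP_i = 2.0399 h (block centres at 0.5, 1.5, 2.5, 3.5 h).
Hydrograph peak occurs at t = 7 h, so basin lag t_L = 7 − 2.0399 = 4.96 h.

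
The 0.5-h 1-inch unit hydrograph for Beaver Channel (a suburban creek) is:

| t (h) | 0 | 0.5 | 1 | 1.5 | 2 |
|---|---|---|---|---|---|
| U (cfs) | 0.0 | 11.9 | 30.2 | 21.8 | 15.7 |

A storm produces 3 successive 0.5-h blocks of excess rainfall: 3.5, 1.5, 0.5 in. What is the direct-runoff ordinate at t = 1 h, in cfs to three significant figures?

By discrete convolution, Q_j = Σ (P_i / 1 in) · U_{j−i}.
At t = 1 h (j=2): Q = (3.5/1)·30.2 + (1.5/1)·11.9 + (0.5/1)·0.0 = 124 cfs.

Q ≈ 124 cfs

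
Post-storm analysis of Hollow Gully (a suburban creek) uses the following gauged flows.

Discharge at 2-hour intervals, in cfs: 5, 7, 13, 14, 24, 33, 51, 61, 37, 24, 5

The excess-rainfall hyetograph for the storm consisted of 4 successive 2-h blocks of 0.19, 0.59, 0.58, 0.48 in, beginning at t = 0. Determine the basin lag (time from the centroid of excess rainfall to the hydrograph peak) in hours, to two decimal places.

Centroid of excess rainfall: t_c = Σ P_i·t̄_i / ΣP_i = 4.4674 h (block centres at 1, 3, 5, 7 h).
Hydrograph peak occurs at t = 14 h, so basin lag t_L = 14 − 4.4674 = 9.53 h.

t_L ≈ 9.53 h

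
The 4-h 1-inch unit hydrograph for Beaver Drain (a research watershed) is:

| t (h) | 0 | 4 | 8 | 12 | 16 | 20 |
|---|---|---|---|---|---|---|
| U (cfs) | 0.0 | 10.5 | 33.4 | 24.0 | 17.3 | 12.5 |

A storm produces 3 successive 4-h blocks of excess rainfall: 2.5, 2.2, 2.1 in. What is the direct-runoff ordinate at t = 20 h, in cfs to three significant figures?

Q ≈ 120 cfs

By discrete convolution, Q_j = Σ (P_i / 1 in) · U_{j−i}.
At t = 20 h (j=5): Q = (2.5/1)·12.5 + (2.2/1)·17.3 + (2.1/1)·24.0 = 120 cfs.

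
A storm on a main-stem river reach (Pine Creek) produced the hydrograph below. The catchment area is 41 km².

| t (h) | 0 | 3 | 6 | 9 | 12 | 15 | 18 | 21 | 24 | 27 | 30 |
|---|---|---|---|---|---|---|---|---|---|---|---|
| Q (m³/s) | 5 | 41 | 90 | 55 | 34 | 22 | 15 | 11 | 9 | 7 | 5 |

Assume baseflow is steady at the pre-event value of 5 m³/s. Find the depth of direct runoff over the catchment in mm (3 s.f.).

d ≈ 63.0 mm

Direct runoff: 0.0, 36.0, 85.0, 50.0, 29.0, 17.0, 10.0, 6.0, 4.0, 2.0, 0.0 m³/s; ΣQ_DR = 239.0 m³/s.
V = ΣQ_DR · Δt = 239.0 × 10800 s = 2.581 × 10^6 m³.
Over A = 41 km², depth = V / A = 63.0 mm.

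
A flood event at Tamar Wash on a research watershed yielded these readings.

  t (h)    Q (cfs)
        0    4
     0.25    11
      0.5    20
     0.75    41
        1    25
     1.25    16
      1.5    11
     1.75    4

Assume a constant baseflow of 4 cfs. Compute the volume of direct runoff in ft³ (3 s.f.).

V ≈ 90000 ft³

Direct-runoff ordinates (Q − Q_b): 0.0, 7.0, 16.0, 37.0, 21.0, 12.0, 7.0, 0.0 cfs.
ΣQ_DR = 100.0 cfs.
With Δt = 0.25 h = 900 s, V = ΣQ_DR · Δt = 100.0 × 900 = 90000 ft³.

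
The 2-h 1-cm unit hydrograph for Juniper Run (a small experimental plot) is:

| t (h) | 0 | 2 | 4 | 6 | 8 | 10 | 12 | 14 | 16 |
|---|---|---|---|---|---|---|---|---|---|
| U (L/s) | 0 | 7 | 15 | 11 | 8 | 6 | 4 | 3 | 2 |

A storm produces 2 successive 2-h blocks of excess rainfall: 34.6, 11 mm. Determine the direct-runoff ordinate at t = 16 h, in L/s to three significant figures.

Q ≈ 10.2 L/s

By discrete convolution, Q_j = Σ (P_i / 10 mm) · U_{j−i}.
At t = 16 h (j=8): Q = (34.6/10)·2 + (11/10)·3 = 10.2 L/s.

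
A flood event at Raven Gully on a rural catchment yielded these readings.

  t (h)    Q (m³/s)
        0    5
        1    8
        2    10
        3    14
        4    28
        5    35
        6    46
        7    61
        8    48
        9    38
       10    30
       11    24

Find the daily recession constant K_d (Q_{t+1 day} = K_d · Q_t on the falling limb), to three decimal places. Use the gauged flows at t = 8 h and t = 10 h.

K_d ≈ 0.004

Between t = 8 h and t = 10 h the flow falls from 48 to 30 m³/s over 2×1 h = 2 h.
Per-interval ratio K = (30/48)^(1/2) = 0.7906; K_d = K^(24/1) = 0.004.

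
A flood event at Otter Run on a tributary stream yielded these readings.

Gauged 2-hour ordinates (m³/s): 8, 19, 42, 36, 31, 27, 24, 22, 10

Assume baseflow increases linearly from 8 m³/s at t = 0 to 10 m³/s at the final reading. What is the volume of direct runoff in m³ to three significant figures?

Direct-runoff ordinates (Q − Q_b): 0.00, 10.75, 33.50, 27.25, 22.00, 17.75, 14.50, 12.25, 0.00 m³/s.
ΣQ_DR = 138.0 m³/s.
With Δt = 2 h = 7200 s, V = ΣQ_DR · Δt = 138.0 × 7200 = 9.94 × 10^5 m³.

V ≈ 9.94 × 10^5 m³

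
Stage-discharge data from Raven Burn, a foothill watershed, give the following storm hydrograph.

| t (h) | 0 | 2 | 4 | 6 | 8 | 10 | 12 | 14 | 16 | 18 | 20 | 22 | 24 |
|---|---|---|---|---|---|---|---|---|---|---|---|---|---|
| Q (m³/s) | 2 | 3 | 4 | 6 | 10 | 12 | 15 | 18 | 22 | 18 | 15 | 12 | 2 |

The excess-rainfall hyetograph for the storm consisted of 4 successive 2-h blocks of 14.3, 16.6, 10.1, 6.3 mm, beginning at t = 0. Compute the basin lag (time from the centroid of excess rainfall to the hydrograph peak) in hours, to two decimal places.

t_L ≈ 12.64 h

Centroid of excess rainfall: t_c = Σ P_i·t̄_i / ΣP_i = 3.3552 h (block centres at 1, 3, 5, 7 h).
Hydrograph peak occurs at t = 16 h, so basin lag t_L = 16 − 3.3552 = 12.64 h.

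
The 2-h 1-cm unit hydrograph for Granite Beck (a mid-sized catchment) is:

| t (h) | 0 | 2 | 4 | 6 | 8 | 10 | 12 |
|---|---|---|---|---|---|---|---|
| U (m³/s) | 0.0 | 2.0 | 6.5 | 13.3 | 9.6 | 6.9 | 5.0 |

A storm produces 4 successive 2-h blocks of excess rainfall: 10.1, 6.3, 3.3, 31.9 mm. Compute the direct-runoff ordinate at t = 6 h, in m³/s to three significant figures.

Q ≈ 18.2 m³/s

By discrete convolution, Q_j = Σ (P_i / 10 mm) · U_{j−i}.
At t = 6 h (j=3): Q = (10.1/10)·13.3 + (6.3/10)·6.5 + (3.3/10)·2.0 + (31.9/10)·0.0 = 18.2 m³/s.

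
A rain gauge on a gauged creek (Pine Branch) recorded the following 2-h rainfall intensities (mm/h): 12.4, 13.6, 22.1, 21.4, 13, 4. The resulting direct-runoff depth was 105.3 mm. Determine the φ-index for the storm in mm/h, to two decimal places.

Only the 5 blocks with intensity above φ contribute runoff: 12.4, 13.6, 22.1, 21.4, 13 mm/h.
Σ(I−φ)·Δt = d  ⇒  (12.4+13.6+22.1+21.4+13 − 5φ)·2 = 105.3
φ = (82.50 − 105.3/2) / 5 = 5.97 mm/h.

φ ≈ 5.97 mm/h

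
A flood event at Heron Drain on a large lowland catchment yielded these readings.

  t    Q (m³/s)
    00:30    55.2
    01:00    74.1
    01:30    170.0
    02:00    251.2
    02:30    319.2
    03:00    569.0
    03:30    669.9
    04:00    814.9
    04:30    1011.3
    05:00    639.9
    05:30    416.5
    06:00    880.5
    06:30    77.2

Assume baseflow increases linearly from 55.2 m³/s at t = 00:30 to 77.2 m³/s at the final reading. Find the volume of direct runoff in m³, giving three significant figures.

V ≈ 9.16 × 10^6 m³

Direct-runoff ordinates (Q − Q_b): 0.00, 17.07, 111.13, 190.50, 256.67, 504.63, 603.70, 746.87, 941.43, 568.20, 342.97, 805.13, 0.00 m³/s.
ΣQ_DR = 5088 m³/s.
With Δt = 0.5 h = 1800 s, V = ΣQ_DR · Δt = 5088 × 1800 = 9.16 × 10^6 m³.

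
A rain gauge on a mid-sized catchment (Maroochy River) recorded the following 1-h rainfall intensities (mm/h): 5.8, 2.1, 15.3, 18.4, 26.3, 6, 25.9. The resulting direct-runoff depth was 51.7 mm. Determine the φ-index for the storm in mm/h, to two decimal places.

Only the 4 blocks with intensity above φ contribute runoff: 15.3, 18.4, 26.3, 25.9 mm/h.
Σ(I−φ)·Δt = d  ⇒  (15.3+18.4+26.3+25.9 − 4φ)·1 = 51.7
φ = (85.90 − 51.7/1) / 4 = 8.55 mm/h.

φ ≈ 8.55 mm/h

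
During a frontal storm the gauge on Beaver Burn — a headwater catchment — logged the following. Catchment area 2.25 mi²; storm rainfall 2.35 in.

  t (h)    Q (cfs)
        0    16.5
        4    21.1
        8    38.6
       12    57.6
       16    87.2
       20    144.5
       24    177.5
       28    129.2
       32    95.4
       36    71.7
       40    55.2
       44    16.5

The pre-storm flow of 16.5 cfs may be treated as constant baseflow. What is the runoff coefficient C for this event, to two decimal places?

C ≈ 0.84

ΣQ_DR = 713.0 cfs; V = ΣQ_DR·Δt = 1.027 × 10^7 ft³.
Runoff depth d = V / A = 1.964 in.
C = d / P = 1.964 / 2.35 = 0.84.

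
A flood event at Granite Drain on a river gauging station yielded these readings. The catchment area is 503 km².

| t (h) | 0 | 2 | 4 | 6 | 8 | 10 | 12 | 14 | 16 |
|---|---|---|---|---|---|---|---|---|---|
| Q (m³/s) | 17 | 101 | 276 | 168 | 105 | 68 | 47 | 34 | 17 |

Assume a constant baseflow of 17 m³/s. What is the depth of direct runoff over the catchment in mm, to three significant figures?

d ≈ 9.73 mm

Direct runoff: 0.0, 84.0, 259.0, 151.0, 88.0, 51.0, 30.0, 17.0, 0.0 m³/s; ΣQ_DR = 680.0 m³/s.
V = ΣQ_DR · Δt = 680.0 × 7200 s = 4.896 × 10^6 m³.
Over A = 503 km², depth = V / A = 9.73 mm.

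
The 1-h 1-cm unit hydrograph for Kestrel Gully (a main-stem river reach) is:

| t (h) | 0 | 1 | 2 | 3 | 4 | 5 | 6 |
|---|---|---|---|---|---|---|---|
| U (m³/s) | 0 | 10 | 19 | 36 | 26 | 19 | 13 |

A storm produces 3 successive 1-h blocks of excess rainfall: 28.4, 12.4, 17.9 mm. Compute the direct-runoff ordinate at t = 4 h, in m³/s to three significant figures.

Q ≈ 152 m³/s

By discrete convolution, Q_j = Σ (P_i / 10 mm) · U_{j−i}.
At t = 4 h (j=4): Q = (28.4/10)·26 + (12.4/10)·36 + (17.9/10)·19 = 152 m³/s.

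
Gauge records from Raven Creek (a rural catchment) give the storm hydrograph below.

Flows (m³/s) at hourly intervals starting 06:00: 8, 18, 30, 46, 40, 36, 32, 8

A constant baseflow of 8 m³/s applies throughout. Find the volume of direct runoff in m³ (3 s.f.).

Direct-runoff ordinates (Q − Q_b): 0.0, 10.0, 22.0, 38.0, 32.0, 28.0, 24.0, 0.0 m³/s.
ΣQ_DR = 154.0 m³/s.
With Δt = 1 h = 3600 s, V = ΣQ_DR · Δt = 154.0 × 3600 = 5.54 × 10^5 m³.

V ≈ 5.54 × 10^5 m³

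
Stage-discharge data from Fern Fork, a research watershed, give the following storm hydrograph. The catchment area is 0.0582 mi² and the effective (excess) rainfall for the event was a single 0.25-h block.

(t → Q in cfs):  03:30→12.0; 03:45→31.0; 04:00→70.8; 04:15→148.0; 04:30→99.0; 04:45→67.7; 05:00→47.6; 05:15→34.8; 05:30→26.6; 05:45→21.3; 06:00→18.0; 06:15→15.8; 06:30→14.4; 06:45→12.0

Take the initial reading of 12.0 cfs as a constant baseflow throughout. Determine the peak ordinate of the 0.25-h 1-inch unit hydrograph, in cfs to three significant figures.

Direct runoff: 0.0, 19.0, 58.8, 136.0, 87.0, 55.7, 35.6, 22.8, 14.6, 9.3, 6.0, 3.8, 2.4, 0.0 cfs; ΣQ_DR = 451.0 cfs, peak = 136.0 cfs.
Runoff depth d = ΣQ_DR·Δt / A = 451.0 × 900 / (0.0582 mi²) = 3.002 in.
The 1-inch UH is the DRH scaled by (1 in)/d, so U_p = 136.0 × 1/3.002 = 45.3 cfs.

U_p ≈ 45.3 cfs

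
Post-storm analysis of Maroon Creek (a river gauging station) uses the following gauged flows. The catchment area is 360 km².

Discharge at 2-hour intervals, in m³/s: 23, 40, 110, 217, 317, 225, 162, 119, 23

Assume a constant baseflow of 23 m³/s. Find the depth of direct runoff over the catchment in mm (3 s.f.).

d ≈ 20.6 mm

Direct runoff: 0.0, 17.0, 87.0, 194.0, 294.0, 202.0, 139.0, 96.0, 0.0 m³/s; ΣQ_DR = 1029 m³/s.
V = ΣQ_DR · Δt = 1029 × 7200 s = 7.409 × 10^6 m³.
Over A = 360 km², depth = V / A = 20.6 mm.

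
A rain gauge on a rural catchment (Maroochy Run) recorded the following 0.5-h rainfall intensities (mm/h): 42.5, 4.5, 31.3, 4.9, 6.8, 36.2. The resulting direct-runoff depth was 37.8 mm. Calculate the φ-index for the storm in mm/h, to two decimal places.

Only the 3 blocks with intensity above φ contribute runoff: 42.5, 31.3, 36.2 mm/h.
Σ(I−φ)·Δt = d  ⇒  (42.5+31.3+36.2 − 3φ)·0.5 = 37.8
φ = (110.0 − 37.8/0.5) / 3 = 11.47 mm/h.

φ ≈ 11.47 mm/h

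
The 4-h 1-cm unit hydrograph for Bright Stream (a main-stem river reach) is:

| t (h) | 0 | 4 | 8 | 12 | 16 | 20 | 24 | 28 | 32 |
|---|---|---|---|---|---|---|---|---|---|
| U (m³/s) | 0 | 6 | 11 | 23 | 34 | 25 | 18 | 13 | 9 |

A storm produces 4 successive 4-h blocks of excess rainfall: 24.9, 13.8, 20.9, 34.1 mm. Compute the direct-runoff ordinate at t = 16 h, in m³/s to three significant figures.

Q ≈ 160 m³/s

By discrete convolution, Q_j = Σ (P_i / 10 mm) · U_{j−i}.
At t = 16 h (j=4): Q = (24.9/10)·34 + (13.8/10)·23 + (20.9/10)·11 + (34.1/10)·6 = 160 m³/s.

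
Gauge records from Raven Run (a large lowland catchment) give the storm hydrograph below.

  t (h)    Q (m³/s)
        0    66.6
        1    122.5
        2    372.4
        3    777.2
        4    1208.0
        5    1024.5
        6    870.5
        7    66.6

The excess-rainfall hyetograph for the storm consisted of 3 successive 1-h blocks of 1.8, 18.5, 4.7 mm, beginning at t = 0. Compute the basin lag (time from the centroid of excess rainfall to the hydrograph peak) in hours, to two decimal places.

t_L ≈ 2.38 h

Centroid of excess rainfall: t_c = Σ P_i·t̄_i / ΣP_i = 1.6160 h (block centres at 0.5, 1.5, 2.5 h).
Hydrograph peak occurs at t = 4 h, so basin lag t_L = 4 − 1.6160 = 2.38 h.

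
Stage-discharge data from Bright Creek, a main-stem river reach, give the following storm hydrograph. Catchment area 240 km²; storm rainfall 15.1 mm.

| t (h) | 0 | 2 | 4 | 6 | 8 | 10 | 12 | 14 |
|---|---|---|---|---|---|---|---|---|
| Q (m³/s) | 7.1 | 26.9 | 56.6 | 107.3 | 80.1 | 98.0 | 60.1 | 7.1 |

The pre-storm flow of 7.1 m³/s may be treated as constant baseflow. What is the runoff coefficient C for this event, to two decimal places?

C ≈ 0.77

ΣQ_DR = 386.4 m³/s; V = ΣQ_DR·Δt = 2.782 × 10^6 m³.
Runoff depth d = V / A = 11.59 mm.
C = d / P = 11.59 / 15.1 = 0.77.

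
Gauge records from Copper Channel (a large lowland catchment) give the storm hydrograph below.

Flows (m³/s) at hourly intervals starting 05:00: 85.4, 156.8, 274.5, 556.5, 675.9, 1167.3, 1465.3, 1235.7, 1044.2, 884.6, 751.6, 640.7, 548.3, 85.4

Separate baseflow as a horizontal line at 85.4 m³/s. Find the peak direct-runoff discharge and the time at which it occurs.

Subtracting baseflow gives direct-runoff ordinates: 0.0, 71.4, 189.1, 471.1, 590.5, 1081.9, 1379.9, 1150.3, 958.8, 799.2, 666.2, 555.3, 462.9, 0.0 m³/s.
The maximum is 1379.9 m³/s, occurring at the reading for t = 11:00.

Q_p = 1379.9 m³/s at t = 11:00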